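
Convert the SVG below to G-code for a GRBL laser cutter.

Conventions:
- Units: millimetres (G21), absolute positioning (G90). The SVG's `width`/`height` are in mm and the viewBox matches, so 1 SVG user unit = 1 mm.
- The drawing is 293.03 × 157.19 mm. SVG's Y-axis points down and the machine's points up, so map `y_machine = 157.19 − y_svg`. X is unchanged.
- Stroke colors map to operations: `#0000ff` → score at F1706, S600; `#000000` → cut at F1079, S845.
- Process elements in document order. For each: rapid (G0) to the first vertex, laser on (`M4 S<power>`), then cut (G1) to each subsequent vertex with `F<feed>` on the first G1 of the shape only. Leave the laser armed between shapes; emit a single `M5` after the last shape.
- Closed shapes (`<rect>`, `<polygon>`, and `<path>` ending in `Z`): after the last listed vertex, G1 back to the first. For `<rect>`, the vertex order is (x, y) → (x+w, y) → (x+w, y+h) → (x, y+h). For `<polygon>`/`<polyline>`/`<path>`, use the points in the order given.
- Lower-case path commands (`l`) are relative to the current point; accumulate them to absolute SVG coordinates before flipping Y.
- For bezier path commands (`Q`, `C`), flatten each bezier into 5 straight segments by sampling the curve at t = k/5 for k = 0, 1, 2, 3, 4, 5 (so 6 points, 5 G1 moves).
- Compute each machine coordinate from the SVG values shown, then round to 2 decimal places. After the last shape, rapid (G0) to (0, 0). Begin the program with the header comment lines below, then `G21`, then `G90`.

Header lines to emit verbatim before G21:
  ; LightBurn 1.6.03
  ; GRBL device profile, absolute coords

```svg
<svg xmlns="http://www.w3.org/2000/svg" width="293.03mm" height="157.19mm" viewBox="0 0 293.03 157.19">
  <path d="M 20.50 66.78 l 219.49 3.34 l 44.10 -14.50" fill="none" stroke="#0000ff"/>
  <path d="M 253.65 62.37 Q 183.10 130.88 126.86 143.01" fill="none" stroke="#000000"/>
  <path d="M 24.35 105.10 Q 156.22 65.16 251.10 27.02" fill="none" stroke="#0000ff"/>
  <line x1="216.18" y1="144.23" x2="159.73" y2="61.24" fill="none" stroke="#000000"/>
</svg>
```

viewBox `0 0 293.03 157.19` with mm width/height → 1 unit = 1 mm. Flip: y_m = 157.19 − y_svg.

**Shape 1** — `<path>` open polyline, stroke `#0000ff` → score (S600, F1706). Machine vertices: (20.50,90.41) → (239.99,87.07) → (284.09,101.57). Open path.

**Shape 2** — `<path>` quadratic bezier, stroke `#000000` → cut (S845, F1079). Control points (SVG): P0=(253.65,62.37), P1=(183.10,130.88), P2=(126.86,143.01); sampled at t=k/5. Machine vertices: (253.65,94.82) → (226.00,69.67) → (199.50,49.03) → (174.14,32.90) → (149.93,21.29) → (126.86,14.18). Open path.

**Shape 3** — `<path>` quadratic bezier, stroke `#0000ff` → score (S600, F1706). Control points (SVG): P0=(24.35,105.10), P1=(156.22,65.16), P2=(251.10,27.02); sampled at t=k/5. Machine vertices: (24.35,52.09) → (75.62,67.99) → (123.93,83.75) → (169.28,99.37) → (211.67,114.84) → (251.10,130.17). Open path.

**Shape 4** — `<line>` line segment, stroke `#000000` → cut (S845, F1079). Machine vertices: (216.18,12.96) → (159.73,95.95). Open path.

; LightBurn 1.6.03
; GRBL device profile, absolute coords
G21
G90
G0 X20.50 Y90.41
M4 S600
G1 X239.99 Y87.07 F1706
G1 X284.09 Y101.57
G0 X253.65 Y94.82
M4 S845
G1 X226.00 Y69.67 F1079
G1 X199.50 Y49.03
G1 X174.14 Y32.90
G1 X149.93 Y21.29
G1 X126.86 Y14.18
G0 X24.35 Y52.09
M4 S600
G1 X75.62 Y67.99 F1706
G1 X123.93 Y83.75
G1 X169.28 Y99.37
G1 X211.67 Y114.84
G1 X251.10 Y130.17
G0 X216.18 Y12.96
M4 S845
G1 X159.73 Y95.95 F1079
M5
G0 X0.00 Y0.00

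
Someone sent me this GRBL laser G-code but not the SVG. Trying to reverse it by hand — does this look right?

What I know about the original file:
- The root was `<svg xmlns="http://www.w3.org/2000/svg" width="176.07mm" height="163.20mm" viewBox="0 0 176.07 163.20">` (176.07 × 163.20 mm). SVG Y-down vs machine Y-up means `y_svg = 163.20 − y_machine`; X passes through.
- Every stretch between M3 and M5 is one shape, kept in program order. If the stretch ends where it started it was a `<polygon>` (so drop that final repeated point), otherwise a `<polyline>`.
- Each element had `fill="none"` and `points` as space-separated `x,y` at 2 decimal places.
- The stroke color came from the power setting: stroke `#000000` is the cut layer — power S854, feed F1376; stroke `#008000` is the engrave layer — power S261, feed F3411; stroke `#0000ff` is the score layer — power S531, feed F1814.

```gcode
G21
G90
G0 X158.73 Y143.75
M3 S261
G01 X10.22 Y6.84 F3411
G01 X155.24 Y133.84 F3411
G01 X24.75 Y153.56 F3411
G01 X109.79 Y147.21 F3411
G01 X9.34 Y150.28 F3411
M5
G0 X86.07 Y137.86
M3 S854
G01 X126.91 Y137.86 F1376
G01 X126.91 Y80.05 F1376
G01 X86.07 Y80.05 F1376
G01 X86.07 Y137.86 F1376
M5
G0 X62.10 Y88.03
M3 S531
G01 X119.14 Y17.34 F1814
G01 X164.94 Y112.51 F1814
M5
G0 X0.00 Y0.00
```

Machine Y-up, SVG Y-down with viewBox height 163.20, so y_svg = 163.20 − y_machine; X carries over.

Run 1: power S261 maps to stroke `#008000` (engrave). The run is open, so emit a `<polyline>` with points (Y-flipped): 158.73,19.45 10.22,156.36 155.24,29.36 24.75,9.64 109.79,15.99 9.34,12.92.

Run 2: power S854 maps to stroke `#000000` (cut). The run returns to its start, so emit a `<polygon>` with points (Y-flipped): 86.07,25.34 126.91,25.34 126.91,83.15 86.07,83.15.

Run 3: the run's S531 means `#0000ff` (score). The run is open, so emit a `<polyline>` with points (Y-flipped): 62.10,75.17 119.14,145.86 164.94,50.69.

<svg xmlns="http://www.w3.org/2000/svg" width="176.07mm" height="163.20mm" viewBox="0 0 176.07 163.20">
  <polyline points="158.73,19.45 10.22,156.36 155.24,29.36 24.75,9.64 109.79,15.99 9.34,12.92" fill="none" stroke="#008000"/>
  <polygon points="86.07,25.34 126.91,25.34 126.91,83.15 86.07,83.15" fill="none" stroke="#000000"/>
  <polyline points="62.10,75.17 119.14,145.86 164.94,50.69" fill="none" stroke="#0000ff"/>
</svg>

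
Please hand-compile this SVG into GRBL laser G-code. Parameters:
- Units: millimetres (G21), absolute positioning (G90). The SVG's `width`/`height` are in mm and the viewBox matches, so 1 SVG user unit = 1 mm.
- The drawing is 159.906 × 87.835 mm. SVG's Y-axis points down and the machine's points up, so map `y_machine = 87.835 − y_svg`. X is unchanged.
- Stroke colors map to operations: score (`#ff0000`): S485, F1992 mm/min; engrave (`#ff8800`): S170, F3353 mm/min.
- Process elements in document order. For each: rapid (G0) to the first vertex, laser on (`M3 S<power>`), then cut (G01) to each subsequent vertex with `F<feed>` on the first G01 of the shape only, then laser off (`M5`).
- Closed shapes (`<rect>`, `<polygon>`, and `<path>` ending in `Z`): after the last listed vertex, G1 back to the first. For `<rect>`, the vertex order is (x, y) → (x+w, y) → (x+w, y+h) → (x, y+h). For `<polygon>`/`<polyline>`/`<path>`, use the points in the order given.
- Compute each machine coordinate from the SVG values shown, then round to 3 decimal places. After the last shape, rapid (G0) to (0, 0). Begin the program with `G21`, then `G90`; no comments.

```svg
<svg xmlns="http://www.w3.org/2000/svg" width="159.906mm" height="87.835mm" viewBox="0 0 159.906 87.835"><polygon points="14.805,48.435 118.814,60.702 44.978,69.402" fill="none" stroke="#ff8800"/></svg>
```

1 u = 1 mm; y_m = 87.835 − y.

[1] `<polygon>` closed polygon, #ff8800→engrave S170 F3353: (14.805,39.400) → (118.814,27.133) → (44.978,18.433) → (14.805,39.400) (closed)

G21
G90
G0 X14.805 Y39.400
M3 S170
G01 X118.814 Y27.133 F3353
G01 X44.978 Y18.433
G01 X14.805 Y39.400
M5
G0 X0.000 Y0.000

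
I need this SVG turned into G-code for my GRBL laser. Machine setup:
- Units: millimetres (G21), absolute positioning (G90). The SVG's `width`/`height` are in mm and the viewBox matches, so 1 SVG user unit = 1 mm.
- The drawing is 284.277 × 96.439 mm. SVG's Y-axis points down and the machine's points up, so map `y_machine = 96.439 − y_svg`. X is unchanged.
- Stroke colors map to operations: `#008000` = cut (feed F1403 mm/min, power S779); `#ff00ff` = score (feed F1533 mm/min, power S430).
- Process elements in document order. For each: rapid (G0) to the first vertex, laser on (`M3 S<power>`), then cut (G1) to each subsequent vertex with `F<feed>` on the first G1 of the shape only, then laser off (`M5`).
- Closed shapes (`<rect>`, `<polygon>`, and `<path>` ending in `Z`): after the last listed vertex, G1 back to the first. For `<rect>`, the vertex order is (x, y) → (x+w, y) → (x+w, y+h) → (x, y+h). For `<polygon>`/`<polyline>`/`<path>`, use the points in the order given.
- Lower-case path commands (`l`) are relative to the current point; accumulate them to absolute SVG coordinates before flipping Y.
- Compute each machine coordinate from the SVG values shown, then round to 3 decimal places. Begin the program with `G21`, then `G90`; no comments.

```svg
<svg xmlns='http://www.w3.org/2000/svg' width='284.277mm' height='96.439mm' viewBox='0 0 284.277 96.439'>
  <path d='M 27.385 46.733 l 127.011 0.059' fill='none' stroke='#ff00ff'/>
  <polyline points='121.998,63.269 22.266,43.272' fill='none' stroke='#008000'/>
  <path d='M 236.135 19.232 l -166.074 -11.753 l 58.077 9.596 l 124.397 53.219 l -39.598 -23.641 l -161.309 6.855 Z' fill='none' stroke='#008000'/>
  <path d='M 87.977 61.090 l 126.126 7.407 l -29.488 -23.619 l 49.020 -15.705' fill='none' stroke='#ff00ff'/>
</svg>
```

G21
G90
G0 X27.385 Y49.706
M3 S430
G1 X154.396 Y49.647 F1533
M5
G0 X121.998 Y33.170
M3 S779
G1 X22.266 Y53.167 F1403
M5
G0 X236.135 Y77.207
M3 S779
G1 X70.061 Y88.960 F1403
G1 X128.138 Y79.364
G1 X252.535 Y26.145
G1 X212.937 Y49.786
G1 X51.628 Y42.931
G1 X236.135 Y77.207
M5
G0 X87.977 Y35.349
M3 S430
G1 X214.103 Y27.942 F1533
G1 X184.615 Y51.561
G1 X233.635 Y67.266
M5

viewBox `0 0 284.277 96.439` with mm width/height → 1 unit = 1 mm. Flip: y_m = 96.439 − y_svg.

**Shape 1** — `<path>` line segment, stroke `#ff00ff` → score (S430, F1533). Machine vertices: (27.385,49.706) → (154.396,49.647). Open path.

**Shape 2** — `<polyline>` line segment, stroke `#008000` → cut (S779, F1403). Machine vertices: (121.998,33.170) → (22.266,53.167). Open path.

**Shape 3** — `<path>` closed polygon, stroke `#008000` → cut (S779, F1403). Machine vertices: (236.135,77.207) → (70.061,88.960) → (128.138,79.364) → (252.535,26.145) → (212.937,49.786) → (51.628,42.931) → (236.135,77.207). Closed: final G1 returns to the first vertex.

**Shape 4** — `<path>` open polyline, stroke `#ff00ff` → score (S430, F1533). Machine vertices: (87.977,35.349) → (214.103,27.942) → (184.615,51.561) → (233.635,67.266). Open path.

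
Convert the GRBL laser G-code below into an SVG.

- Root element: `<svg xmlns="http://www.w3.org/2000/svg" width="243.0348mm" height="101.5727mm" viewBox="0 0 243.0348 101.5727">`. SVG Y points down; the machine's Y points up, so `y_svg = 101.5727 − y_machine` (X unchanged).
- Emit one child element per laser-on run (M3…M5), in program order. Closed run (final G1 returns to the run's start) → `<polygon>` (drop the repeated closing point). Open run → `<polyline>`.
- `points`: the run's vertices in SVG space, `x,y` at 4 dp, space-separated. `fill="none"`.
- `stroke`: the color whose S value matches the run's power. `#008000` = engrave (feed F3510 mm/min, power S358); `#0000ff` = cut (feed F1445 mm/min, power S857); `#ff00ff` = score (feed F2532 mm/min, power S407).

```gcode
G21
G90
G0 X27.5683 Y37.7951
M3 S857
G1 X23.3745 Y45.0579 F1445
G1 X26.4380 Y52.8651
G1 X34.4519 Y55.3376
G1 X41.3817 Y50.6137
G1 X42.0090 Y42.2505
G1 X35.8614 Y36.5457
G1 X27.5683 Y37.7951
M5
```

<svg xmlns="http://www.w3.org/2000/svg" width="243.0348mm" height="101.5727mm" viewBox="0 0 243.0348 101.5727">
  <polygon points="27.5683,63.7776 23.3745,56.5148 26.4380,48.7076 34.4519,46.2351 41.3817,50.9590 42.0090,59.3222 35.8614,65.0270" fill="none" stroke="#0000ff"/>
</svg>

y_svg = 101.5727 − y_m. Every run uses S857, so all elements get stroke `#0000ff` (cut).

[1] closed run; points: 27.5683,63.7776 23.3745,56.5148 26.4380,48.7076 34.4519,46.2351 41.3817,50.9590 42.0090,59.3222 35.8614,65.0270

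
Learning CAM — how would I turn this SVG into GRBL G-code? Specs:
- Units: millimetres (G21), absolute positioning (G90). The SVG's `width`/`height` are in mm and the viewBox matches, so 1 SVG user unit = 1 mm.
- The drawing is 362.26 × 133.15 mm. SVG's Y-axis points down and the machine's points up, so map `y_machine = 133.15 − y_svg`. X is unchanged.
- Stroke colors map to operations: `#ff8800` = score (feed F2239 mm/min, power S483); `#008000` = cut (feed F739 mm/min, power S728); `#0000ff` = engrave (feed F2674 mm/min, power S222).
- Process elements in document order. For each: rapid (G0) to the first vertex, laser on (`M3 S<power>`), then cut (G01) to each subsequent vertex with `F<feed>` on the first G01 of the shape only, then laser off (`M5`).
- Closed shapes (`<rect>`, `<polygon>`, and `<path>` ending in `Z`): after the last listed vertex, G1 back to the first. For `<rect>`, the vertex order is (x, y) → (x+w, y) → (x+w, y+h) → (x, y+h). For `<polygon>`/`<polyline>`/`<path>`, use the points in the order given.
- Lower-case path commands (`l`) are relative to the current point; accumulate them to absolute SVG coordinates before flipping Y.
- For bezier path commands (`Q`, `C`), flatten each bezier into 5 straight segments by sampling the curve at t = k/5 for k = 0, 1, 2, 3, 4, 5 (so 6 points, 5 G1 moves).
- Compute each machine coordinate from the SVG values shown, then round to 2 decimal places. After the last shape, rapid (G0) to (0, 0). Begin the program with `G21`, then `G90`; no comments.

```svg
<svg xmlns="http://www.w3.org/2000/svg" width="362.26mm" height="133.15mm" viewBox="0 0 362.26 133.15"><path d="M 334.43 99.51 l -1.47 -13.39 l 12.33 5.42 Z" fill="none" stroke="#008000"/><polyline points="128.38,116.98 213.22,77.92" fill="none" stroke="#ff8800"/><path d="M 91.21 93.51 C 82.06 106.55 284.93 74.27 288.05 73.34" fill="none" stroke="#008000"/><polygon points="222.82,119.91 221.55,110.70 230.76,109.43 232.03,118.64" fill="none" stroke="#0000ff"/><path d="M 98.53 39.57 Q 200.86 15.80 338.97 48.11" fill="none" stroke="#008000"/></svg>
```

Since the viewBox matches the mm dimensions, user units are millimetres directly. The only transform is the Y-flip y_m = 133.15 − y_svg.

Shape 1 is a regular polygon drawn with `<path>`. Its stroke #008000 means cut at S728, F739. After flipping Y the toolpath is (334.43,33.64) → (332.96,47.03) → (345.29,41.61) → (334.43,33.64), returning to the start.

Shape 2 is a line segment drawn with `<polyline>`. Its stroke #ff8800 means score at S483, F2239. After flipping Y the toolpath is (128.38,16.17) → (213.22,55.23).

Shape 3 is a cubic bezier drawn with `<path>`. Its stroke #008000 means cut at S728, F739. After flipping Y the toolpath is (91.21,39.64) → (107.87,36.64) → (155.65,40.84) → (214.78,48.55) → (265.50,56.10) → (288.05,59.81).

Shape 4 is a regular polygon drawn with `<polygon>`. Its stroke #0000ff means engrave at S222, F2674. After flipping Y the toolpath is (222.82,13.24) → (221.55,22.45) → (230.76,23.72) → (232.03,14.51) → (222.82,13.24), returning to the start.

Shape 5 is a quadratic bezier drawn with `<path>`. Its stroke #008000 means cut at S728, F739. After flipping Y the toolpath is (98.53,93.58) → (140.89,100.84) → (186.12,103.62) → (234.21,101.92) → (285.16,95.72) → (338.97,85.04).

G21
G90
G0 X334.43 Y33.64
M3 S728
G01 X332.96 Y47.03 F739
G01 X345.29 Y41.61
G01 X334.43 Y33.64
M5
G0 X128.38 Y16.17
M3 S483
G01 X213.22 Y55.23 F2239
M5
G0 X91.21 Y39.64
M3 S728
G01 X107.87 Y36.64 F739
G01 X155.65 Y40.84
G01 X214.78 Y48.55
G01 X265.50 Y56.10
G01 X288.05 Y59.81
M5
G0 X222.82 Y13.24
M3 S222
G01 X221.55 Y22.45 F2674
G01 X230.76 Y23.72
G01 X232.03 Y14.51
G01 X222.82 Y13.24
M5
G0 X98.53 Y93.58
M3 S728
G01 X140.89 Y100.84 F739
G01 X186.12 Y103.62
G01 X234.21 Y101.92
G01 X285.16 Y95.72
G01 X338.97 Y85.04
M5
G0 X0.00 Y0.00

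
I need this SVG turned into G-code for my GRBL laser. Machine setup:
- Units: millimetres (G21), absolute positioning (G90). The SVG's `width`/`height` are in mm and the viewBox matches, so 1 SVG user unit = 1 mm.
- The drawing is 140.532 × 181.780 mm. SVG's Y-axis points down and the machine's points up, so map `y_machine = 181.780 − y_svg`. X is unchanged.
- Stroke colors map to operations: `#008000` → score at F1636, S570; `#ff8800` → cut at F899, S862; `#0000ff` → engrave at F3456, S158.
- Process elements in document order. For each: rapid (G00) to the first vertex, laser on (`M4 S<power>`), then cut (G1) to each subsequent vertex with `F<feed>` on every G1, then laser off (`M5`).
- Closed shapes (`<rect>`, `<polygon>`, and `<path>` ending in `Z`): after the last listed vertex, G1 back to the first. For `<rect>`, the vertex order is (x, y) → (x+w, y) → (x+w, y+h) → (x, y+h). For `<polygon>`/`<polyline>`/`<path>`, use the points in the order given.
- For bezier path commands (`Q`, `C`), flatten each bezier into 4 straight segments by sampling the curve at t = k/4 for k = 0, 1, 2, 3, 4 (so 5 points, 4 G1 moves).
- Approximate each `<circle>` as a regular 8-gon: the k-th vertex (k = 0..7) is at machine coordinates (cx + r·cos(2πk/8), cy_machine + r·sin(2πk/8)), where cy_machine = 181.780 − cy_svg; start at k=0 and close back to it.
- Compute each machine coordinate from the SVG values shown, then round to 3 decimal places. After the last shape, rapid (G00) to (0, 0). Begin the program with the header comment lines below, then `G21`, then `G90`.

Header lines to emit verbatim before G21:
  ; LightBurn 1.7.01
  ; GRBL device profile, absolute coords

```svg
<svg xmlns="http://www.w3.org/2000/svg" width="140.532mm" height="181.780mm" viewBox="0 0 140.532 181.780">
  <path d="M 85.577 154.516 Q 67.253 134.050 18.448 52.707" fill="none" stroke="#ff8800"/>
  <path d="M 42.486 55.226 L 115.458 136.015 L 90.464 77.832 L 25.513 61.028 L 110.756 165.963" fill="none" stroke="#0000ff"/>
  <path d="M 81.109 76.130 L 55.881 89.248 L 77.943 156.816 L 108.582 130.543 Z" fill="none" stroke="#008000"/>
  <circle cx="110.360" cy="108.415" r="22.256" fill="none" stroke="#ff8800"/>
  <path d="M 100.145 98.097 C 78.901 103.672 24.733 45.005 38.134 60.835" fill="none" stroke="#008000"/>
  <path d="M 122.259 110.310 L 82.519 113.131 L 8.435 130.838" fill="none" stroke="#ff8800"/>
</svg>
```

; LightBurn 1.7.01
; GRBL device profile, absolute coords
G21
G90
G00 X85.577 Y27.264
M4 S862
G1 X74.510 Y41.302 F899
G1 X59.633 Y62.949 F899
G1 X40.945 Y92.206 F899
G1 X18.448 Y129.073 F899
M5
G00 X42.486 Y126.554
M4 S158
G1 X115.458 Y45.765 F3456
G1 X90.464 Y103.948 F3456
G1 X25.513 Y120.752 F3456
G1 X110.756 Y15.817 F3456
M5
G00 X81.109 Y105.650
M4 S570
G1 X55.881 Y92.532 F1636
G1 X77.943 Y24.964 F1636
G1 X108.582 Y51.237 F1636
G1 X81.109 Y105.650 F1636
M5
G00 X132.616 Y73.365
M4 S862
G1 X126.097 Y89.102 F899
G1 X110.360 Y95.621 F899
G1 X94.623 Y89.102 F899
G1 X88.104 Y73.365 F899
G1 X94.623 Y57.628 F899
G1 X110.360 Y51.109 F899
G1 X126.097 Y57.628 F899
G1 X132.616 Y73.365 F899
M5
G00 X100.145 Y83.683
M4 S570
G1 X79.609 Y89.379 F1636
G1 X56.148 Y106.160 F1636
G1 X39.182 Y121.017 F1636
G1 X38.134 Y120.945 F1636
M5
G00 X122.259 Y71.470
M4 S862
G1 X82.519 Y68.649 F899
G1 X8.435 Y50.942 F899
M5
G00 X0.000 Y0.000

Since the viewBox matches the mm dimensions, user units are millimetres directly. The only transform is the Y-flip y_m = 181.780 − y_svg.

Shape 1 is a quadratic bezier drawn with `<path>`. Its stroke #ff8800 means cut at S862, F899. After flipping Y the toolpath is (85.577,27.264) → (74.510,41.302) → (59.633,62.949) → (40.945,92.206) → (18.448,129.073).

Shape 2 is a open polyline drawn with `<path>`. Its stroke #0000ff means engrave at S158, F3456. After flipping Y the toolpath is (42.486,126.554) → (115.458,45.765) → (90.464,103.948) → (25.513,120.752) → (110.756,15.817).

Shape 3 is a closed polygon drawn with `<path>`. Its stroke #008000 means score at S570, F1636. After flipping Y the toolpath is (81.109,105.650) → (55.881,92.532) → (77.943,24.964) → (108.582,51.237) → (81.109,105.650), returning to the start.

Shape 4 is a circle drawn with `<circle>`. Its stroke #ff8800 means cut at S862, F899. After flipping Y the toolpath is (132.616,73.365) → (126.097,89.102) → (110.360,95.621) → (94.623,89.102) → (88.104,73.365) → (94.623,57.628) → (110.360,51.109) → (126.097,57.628) → (132.616,73.365), returning to the start.

Shape 5 is a cubic bezier drawn with `<path>`. Its stroke #008000 means score at S570, F1636. After flipping Y the toolpath is (100.145,83.683) → (79.609,89.379) → (56.148,106.160) → (39.182,121.017) → (38.134,120.945).

Shape 6 is a open polyline drawn with `<path>`. Its stroke #ff8800 means cut at S862, F899. After flipping Y the toolpath is (122.259,71.470) → (82.519,68.649) → (8.435,50.942).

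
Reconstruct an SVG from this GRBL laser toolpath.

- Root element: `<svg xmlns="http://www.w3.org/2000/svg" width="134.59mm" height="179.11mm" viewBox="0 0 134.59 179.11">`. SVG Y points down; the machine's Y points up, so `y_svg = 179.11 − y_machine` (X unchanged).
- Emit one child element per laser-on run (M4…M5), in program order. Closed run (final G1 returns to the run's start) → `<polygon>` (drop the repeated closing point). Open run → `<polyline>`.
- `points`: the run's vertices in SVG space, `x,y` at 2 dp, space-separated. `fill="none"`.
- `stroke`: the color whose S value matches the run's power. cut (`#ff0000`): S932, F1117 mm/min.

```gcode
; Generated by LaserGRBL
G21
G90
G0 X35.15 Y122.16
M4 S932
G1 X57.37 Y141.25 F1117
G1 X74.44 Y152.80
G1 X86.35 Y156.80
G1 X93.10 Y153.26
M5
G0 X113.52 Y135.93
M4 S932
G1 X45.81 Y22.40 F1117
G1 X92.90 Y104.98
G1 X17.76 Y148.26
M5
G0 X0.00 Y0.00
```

<svg xmlns="http://www.w3.org/2000/svg" width="134.59mm" height="179.11mm" viewBox="0 0 134.59 179.11">
  <polyline points="35.15,56.95 57.37,37.86 74.44,26.31 86.35,22.31 93.10,25.85" fill="none" stroke="#ff0000"/>
  <polyline points="113.52,43.18 45.81,156.71 92.90,74.13 17.76,30.85" fill="none" stroke="#ff0000"/>
</svg>

Each laser-on run becomes one SVG element. Flip Y back into SVG space with y_svg = 179.11 − y_machine. Every run uses S932, so all elements get stroke `#ff0000` (cut).

Run 1: The run is open, so emit a `<polyline>` with points (Y-flipped): 35.15,56.95 57.37,37.86 74.44,26.31 86.35,22.31 93.10,25.85.

Run 2: The run is open, so emit a `<polyline>` with points (Y-flipped): 113.52,43.18 45.81,156.71 92.90,74.13 17.76,30.85.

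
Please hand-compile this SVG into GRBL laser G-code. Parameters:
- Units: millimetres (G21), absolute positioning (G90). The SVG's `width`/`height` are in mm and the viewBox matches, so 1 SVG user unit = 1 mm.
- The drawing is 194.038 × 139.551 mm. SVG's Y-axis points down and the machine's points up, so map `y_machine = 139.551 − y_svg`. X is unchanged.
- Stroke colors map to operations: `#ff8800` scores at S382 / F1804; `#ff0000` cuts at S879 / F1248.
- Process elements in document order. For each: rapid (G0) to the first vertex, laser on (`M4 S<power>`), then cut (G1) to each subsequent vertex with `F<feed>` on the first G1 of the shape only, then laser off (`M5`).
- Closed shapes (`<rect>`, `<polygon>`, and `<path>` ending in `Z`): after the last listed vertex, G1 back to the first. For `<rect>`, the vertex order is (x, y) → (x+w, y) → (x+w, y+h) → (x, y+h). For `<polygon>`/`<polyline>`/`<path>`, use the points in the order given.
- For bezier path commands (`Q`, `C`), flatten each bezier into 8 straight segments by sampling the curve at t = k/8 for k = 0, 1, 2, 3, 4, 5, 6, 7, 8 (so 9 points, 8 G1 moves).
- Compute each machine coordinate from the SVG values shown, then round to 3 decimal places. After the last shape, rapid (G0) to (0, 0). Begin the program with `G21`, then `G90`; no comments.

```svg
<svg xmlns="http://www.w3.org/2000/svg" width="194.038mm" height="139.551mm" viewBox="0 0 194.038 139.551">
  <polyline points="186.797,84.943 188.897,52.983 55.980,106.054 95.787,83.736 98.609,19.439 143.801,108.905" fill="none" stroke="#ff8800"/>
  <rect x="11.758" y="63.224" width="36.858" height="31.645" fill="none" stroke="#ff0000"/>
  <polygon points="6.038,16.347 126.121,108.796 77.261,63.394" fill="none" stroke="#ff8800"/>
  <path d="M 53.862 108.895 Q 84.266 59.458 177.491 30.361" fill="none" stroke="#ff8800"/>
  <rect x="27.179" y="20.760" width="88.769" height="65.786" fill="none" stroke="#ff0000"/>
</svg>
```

G21
G90
G0 X186.797 Y54.608
M4 S382
G1 X188.897 Y86.568 F1804
G1 X55.980 Y33.497
G1 X95.787 Y55.815
G1 X98.609 Y120.112
G1 X143.801 Y30.646
M5
G0 X11.758 Y76.327
M4 S879
G1 X48.616 Y76.327 F1248
G1 X48.616 Y44.682
G1 X11.758 Y44.682
G1 X11.758 Y76.327
M5
G0 X6.038 Y123.204
M4 S382
G1 X126.121 Y30.755 F1804
G1 X77.261 Y76.157
G1 X6.038 Y123.204
M5
G0 X53.862 Y30.656
M4 S382
G1 X62.445 Y42.697 F1804
G1 X72.990 Y54.103
G1 X85.499 Y64.873
G1 X99.971 Y75.008
G1 X116.406 Y84.507
G1 X134.805 Y93.370
G1 X155.166 Y101.598
G1 X177.491 Y109.190
M5
G0 X27.179 Y118.791
M4 S879
G1 X115.948 Y118.791 F1248
G1 X115.948 Y53.005
G1 X27.179 Y53.005
G1 X27.179 Y118.791
M5
G0 X0.000 Y0.000

Since the viewBox matches the mm dimensions, user units are millimetres directly. The only transform is the Y-flip y_m = 139.551 − y_svg.

Shape 1 is a open polyline drawn with `<polyline>`. Its stroke #ff8800 means score at S382, F1804. After flipping Y the toolpath is (186.797,54.608) → (188.897,86.568) → (55.980,33.497) → (95.787,55.815) → (98.609,120.112) → (143.801,30.646).

Shape 2 is a rectangle drawn with `<rect>`. Its stroke #ff0000 means cut at S879, F1248. After flipping Y the toolpath is (11.758,76.327) → (48.616,76.327) → (48.616,44.682) → (11.758,44.682) → (11.758,76.327), returning to the start.

Shape 3 is a closed polygon drawn with `<polygon>`. Its stroke #ff8800 means score at S382, F1804. After flipping Y the toolpath is (6.038,123.204) → (126.121,30.755) → (77.261,76.157) → (6.038,123.204), returning to the start.

Shape 4 is a quadratic bezier drawn with `<path>`. Its stroke #ff8800 means score at S382, F1804. After flipping Y the toolpath is (53.862,30.656) → (62.445,42.697) → (72.990,54.103) → (85.499,64.873) → (99.971,75.008) → (116.406,84.507) → (134.805,93.370) → (155.166,101.598) → (177.491,109.190).

Shape 5 is a rectangle drawn with `<rect>`. Its stroke #ff0000 means cut at S879, F1248. After flipping Y the toolpath is (27.179,118.791) → (115.948,118.791) → (115.948,53.005) → (27.179,53.005) → (27.179,118.791), returning to the start.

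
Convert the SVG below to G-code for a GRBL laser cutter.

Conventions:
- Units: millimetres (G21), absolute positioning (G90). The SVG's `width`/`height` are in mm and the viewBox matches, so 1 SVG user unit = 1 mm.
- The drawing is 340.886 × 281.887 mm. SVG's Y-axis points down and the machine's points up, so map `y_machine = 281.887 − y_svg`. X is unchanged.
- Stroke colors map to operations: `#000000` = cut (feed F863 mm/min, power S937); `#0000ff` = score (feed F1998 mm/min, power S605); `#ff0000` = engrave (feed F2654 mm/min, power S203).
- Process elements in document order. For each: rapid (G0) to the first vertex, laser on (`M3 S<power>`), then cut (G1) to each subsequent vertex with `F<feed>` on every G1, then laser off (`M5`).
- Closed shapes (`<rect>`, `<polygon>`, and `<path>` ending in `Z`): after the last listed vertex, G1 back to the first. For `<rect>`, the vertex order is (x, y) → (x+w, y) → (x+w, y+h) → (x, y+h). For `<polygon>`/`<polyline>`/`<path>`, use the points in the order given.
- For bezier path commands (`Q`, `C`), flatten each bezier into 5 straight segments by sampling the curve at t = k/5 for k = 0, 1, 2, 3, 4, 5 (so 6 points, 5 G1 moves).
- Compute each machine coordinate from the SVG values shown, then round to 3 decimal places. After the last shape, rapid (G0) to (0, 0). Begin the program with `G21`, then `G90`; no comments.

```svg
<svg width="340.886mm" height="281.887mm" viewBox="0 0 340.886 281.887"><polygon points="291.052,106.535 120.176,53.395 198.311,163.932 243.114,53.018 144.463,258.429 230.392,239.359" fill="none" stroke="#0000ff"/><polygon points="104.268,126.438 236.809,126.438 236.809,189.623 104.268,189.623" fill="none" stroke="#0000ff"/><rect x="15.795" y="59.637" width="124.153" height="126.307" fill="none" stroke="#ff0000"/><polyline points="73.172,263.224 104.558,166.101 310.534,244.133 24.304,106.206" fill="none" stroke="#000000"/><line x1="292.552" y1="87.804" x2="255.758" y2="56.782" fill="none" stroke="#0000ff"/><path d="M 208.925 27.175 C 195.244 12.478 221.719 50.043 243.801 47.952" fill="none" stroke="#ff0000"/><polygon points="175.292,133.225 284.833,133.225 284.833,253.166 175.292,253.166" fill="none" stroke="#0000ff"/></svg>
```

1 u = 1 mm; y_m = 281.887 − y.

[1] `<polygon>` closed polygon, #0000ff→score S605 F1998: (291.052,175.352) → (120.176,228.492) → (198.311,117.955) → (243.114,228.869) → (144.463,23.458) → (230.392,42.528) → (291.052,175.352) (closed)

[2] `<polygon>` rectangle, #0000ff→score S605 F1998: (104.268,155.449) → (236.809,155.449) → (236.809,92.264) → (104.268,92.264) → (104.268,155.449) (closed)

[3] `<rect>` rectangle, #ff0000→engrave S203 F2654: (15.795,222.250) → (139.948,222.250) → (139.948,95.943) → (15.795,95.943) → (15.795,222.250) (closed)

[4] `<polyline>` open polyline, #000000→cut S937 F863: (73.172,18.663) → (104.558,115.786) → (310.534,37.754) → (24.304,175.681)

[5] `<line>` line segment, #0000ff→score S605 F1998: (292.552,194.083) → (255.758,225.105)

[6] `<path>` cubic bezier, #ff0000→engrave S203 F2654: (208.925,254.712) → (205.179,257.994) → (208.932,253.145) → (218.045,244.578) → (230.381,236.704) → (243.801,233.935)

[7] `<polygon>` rectangle, #0000ff→score S605 F1998: (175.292,148.662) → (284.833,148.662) → (284.833,28.721) → (175.292,28.721) → (175.292,148.662) (closed)

G21
G90
G0 X291.052 Y175.352
M3 S605
G1 X120.176 Y228.492 F1998
G1 X198.311 Y117.955 F1998
G1 X243.114 Y228.869 F1998
G1 X144.463 Y23.458 F1998
G1 X230.392 Y42.528 F1998
G1 X291.052 Y175.352 F1998
M5
G0 X104.268 Y155.449
M3 S605
G1 X236.809 Y155.449 F1998
G1 X236.809 Y92.264 F1998
G1 X104.268 Y92.264 F1998
G1 X104.268 Y155.449 F1998
M5
G0 X15.795 Y222.250
M3 S203
G1 X139.948 Y222.250 F2654
G1 X139.948 Y95.943 F2654
G1 X15.795 Y95.943 F2654
G1 X15.795 Y222.250 F2654
M5
G0 X73.172 Y18.663
M3 S937
G1 X104.558 Y115.786 F863
G1 X310.534 Y37.754 F863
G1 X24.304 Y175.681 F863
M5
G0 X292.552 Y194.083
M3 S605
G1 X255.758 Y225.105 F1998
M5
G0 X208.925 Y254.712
M3 S203
G1 X205.179 Y257.994 F2654
G1 X208.932 Y253.145 F2654
G1 X218.045 Y244.578 F2654
G1 X230.381 Y236.704 F2654
G1 X243.801 Y233.935 F2654
M5
G0 X175.292 Y148.662
M3 S605
G1 X284.833 Y148.662 F1998
G1 X284.833 Y28.721 F1998
G1 X175.292 Y28.721 F1998
G1 X175.292 Y148.662 F1998
M5
G0 X0.000 Y0.000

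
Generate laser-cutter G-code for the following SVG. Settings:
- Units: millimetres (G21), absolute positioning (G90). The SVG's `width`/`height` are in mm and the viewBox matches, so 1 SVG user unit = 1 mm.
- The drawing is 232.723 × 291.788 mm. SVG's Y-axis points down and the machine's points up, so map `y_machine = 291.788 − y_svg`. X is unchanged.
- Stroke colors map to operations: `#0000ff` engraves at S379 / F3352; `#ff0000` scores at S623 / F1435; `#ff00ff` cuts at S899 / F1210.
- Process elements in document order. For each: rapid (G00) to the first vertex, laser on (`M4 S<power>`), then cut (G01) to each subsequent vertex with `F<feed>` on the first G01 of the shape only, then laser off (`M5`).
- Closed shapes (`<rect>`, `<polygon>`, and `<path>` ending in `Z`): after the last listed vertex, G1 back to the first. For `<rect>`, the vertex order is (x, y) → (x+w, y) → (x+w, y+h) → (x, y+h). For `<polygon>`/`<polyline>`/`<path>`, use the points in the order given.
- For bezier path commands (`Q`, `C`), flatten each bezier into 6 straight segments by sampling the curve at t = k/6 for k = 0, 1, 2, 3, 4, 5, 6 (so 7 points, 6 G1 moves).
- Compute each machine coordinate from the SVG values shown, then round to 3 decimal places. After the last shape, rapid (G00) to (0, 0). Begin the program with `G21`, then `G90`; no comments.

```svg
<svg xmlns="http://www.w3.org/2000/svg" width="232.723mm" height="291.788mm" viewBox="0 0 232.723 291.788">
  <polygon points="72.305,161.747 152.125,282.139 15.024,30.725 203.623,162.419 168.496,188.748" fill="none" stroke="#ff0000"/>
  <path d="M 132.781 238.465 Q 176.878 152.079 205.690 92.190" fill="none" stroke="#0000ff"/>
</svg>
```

viewBox `0 0 232.723 291.788` with mm width/height → 1 unit = 1 mm. Flip: y_m = 291.788 − y_svg.

**Shape 1** — `<polygon>` closed polygon, stroke `#ff0000` → score (S623, F1435). Machine vertices: (72.305,130.041) → (152.125,9.649) → (15.024,261.063) → (203.623,129.369) → (168.496,103.040) → (72.305,130.041). Closed: final G1 returns to the first vertex.

**Shape 2** — `<path>` quadratic bezier, stroke `#0000ff` → engrave (S379, F3352). Control points (SVG): P0=(132.781,238.465), P1=(176.878,152.079), P2=(205.690,92.190); sampled at t=k/6. Machine vertices: (132.781,53.323) → (147.055,81.382) → (160.481,107.970) → (173.057,133.085) → (184.784,156.728) → (195.661,178.899) → (205.690,199.598). Open path.

G21
G90
G00 X72.305 Y130.041
M4 S623
G01 X152.125 Y9.649 F1435
G01 X15.024 Y261.063
G01 X203.623 Y129.369
G01 X168.496 Y103.040
G01 X72.305 Y130.041
M5
G00 X132.781 Y53.323
M4 S379
G01 X147.055 Y81.382 F3352
G01 X160.481 Y107.970
G01 X173.057 Y133.085
G01 X184.784 Y156.728
G01 X195.661 Y178.899
G01 X205.690 Y199.598
M5
G00 X0.000 Y0.000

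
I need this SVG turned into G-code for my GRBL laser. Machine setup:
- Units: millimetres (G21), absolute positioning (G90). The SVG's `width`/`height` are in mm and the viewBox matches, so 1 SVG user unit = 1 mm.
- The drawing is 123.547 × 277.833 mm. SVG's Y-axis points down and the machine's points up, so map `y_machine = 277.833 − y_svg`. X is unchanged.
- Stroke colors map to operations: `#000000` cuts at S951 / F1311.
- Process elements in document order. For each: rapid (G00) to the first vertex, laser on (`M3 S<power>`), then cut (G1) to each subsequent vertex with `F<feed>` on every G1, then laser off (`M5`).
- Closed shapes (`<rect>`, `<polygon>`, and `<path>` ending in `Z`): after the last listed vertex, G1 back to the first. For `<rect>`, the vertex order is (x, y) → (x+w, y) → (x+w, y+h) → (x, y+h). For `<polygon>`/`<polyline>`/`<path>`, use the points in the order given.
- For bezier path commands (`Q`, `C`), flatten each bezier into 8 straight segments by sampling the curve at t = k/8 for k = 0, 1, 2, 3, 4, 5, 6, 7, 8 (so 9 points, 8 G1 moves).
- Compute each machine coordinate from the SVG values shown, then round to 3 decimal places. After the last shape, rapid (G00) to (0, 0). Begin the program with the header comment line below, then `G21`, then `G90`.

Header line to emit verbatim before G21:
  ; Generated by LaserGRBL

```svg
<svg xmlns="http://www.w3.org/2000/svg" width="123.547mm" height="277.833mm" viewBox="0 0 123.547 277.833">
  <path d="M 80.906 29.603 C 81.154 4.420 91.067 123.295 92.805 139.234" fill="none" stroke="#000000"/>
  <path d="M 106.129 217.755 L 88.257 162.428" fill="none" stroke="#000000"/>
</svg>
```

; Generated by LaserGRBL
G21
G90
G00 X80.906 Y248.230
M3 S951
G1 X81.417 Y251.403 F1311
G1 X82.625 Y243.966 F1311
G1 X84.322 Y228.811 F1311
G1 X86.297 Y208.835 F1311
G1 X88.342 Y186.931 F1311
G1 X90.247 Y165.994 F1311
G1 X91.805 Y148.919 F1311
G1 X92.805 Y138.599 F1311
M5
G00 X106.129 Y60.078
M3 S951
G1 X88.257 Y115.405 F1311
M5
G00 X0.000 Y0.000

Since the viewBox matches the mm dimensions, user units are millimetres directly. The only transform is the Y-flip y_m = 277.833 − y_svg.

Shape 1 is a cubic bezier drawn with `<path>`. Its stroke #000000 means cut at S951, F1311. After flipping Y the toolpath is (80.906,248.230) → (81.417,251.403) → (82.625,243.966) → (84.322,228.811) → (86.297,208.835) → (88.342,186.931) → (90.247,165.994) → (91.805,148.919) → (92.805,138.599).

Shape 2 is a line segment drawn with `<path>`. Its stroke #000000 means cut at S951, F1311. After flipping Y the toolpath is (106.129,60.078) → (88.257,115.405).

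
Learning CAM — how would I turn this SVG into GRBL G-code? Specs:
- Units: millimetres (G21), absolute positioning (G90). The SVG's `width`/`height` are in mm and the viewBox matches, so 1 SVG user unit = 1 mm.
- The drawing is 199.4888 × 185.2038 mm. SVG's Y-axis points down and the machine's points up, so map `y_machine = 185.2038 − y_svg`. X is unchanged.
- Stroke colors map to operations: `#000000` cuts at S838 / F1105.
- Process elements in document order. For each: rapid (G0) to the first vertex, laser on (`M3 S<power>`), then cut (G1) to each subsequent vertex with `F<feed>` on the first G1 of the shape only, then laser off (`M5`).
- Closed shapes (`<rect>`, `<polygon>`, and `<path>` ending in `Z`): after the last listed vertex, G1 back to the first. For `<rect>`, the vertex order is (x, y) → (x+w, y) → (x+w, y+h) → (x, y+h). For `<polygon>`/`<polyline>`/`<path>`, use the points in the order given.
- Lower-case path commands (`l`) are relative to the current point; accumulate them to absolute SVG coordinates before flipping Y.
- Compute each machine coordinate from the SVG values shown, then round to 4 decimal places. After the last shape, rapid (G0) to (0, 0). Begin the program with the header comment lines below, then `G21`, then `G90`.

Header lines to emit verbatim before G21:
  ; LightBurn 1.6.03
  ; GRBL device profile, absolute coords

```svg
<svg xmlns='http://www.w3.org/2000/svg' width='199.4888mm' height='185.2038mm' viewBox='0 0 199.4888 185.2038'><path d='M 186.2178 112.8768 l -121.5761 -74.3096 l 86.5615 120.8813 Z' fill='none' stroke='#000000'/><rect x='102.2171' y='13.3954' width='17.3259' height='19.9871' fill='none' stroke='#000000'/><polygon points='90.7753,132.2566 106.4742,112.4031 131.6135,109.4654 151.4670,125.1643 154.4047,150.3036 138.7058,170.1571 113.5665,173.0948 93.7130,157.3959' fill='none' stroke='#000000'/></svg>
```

; LightBurn 1.6.03
; GRBL device profile, absolute coords
G21
G90
G0 X186.2178 Y72.3270
M3 S838
G1 X64.6417 Y146.6366 F1105
G1 X151.2032 Y25.7553
G1 X186.2178 Y72.3270
M5
G0 X102.2171 Y171.8084
M3 S838
G1 X119.5430 Y171.8084 F1105
G1 X119.5430 Y151.8213
G1 X102.2171 Y151.8213
G1 X102.2171 Y171.8084
M5
G0 X90.7753 Y52.9472
M3 S838
G1 X106.4742 Y72.8007 F1105
G1 X131.6135 Y75.7384
G1 X151.4670 Y60.0395
G1 X154.4047 Y34.9002
G1 X138.7058 Y15.0467
G1 X113.5665 Y12.1090
G1 X93.7130 Y27.8079
G1 X90.7753 Y52.9472
M5
G0 X0.0000 Y0.0000

1 u = 1 mm; y_m = 185.2038 − y.

[1] `<path>` closed polygon, #000000→cut S838 F1105: (186.2178,72.3270) → (64.6417,146.6366) → (151.2032,25.7553) → (186.2178,72.3270) (closed)

[2] `<rect>` rectangle, #000000→cut S838 F1105: (102.2171,171.8084) → (119.5430,171.8084) → (119.5430,151.8213) → (102.2171,151.8213) → (102.2171,171.8084) (closed)

[3] `<polygon>` regular polygon, #000000→cut S838 F1105: (90.7753,52.9472) → (106.4742,72.8007) → (131.6135,75.7384) → (151.4670,60.0395) → (154.4047,34.9002) → (138.7058,15.0467) → (113.5665,12.1090) → (93.7130,27.8079) → (90.7753,52.9472) (closed)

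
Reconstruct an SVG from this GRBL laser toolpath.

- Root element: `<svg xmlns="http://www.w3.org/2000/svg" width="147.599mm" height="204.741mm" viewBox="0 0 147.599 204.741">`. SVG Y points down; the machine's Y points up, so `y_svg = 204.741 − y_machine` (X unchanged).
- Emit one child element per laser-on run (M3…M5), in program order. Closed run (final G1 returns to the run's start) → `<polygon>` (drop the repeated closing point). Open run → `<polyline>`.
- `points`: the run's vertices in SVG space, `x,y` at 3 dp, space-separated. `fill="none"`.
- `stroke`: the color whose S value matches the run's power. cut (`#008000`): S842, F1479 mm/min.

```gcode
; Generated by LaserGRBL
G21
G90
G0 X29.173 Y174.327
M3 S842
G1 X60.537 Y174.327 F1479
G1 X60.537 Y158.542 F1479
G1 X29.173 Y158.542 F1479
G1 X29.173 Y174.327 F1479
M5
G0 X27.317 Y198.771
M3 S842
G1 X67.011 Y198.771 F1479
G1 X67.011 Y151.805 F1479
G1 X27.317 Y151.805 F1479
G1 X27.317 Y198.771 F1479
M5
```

<svg xmlns="http://www.w3.org/2000/svg" width="147.599mm" height="204.741mm" viewBox="0 0 147.599 204.741">
  <polygon points="29.173,30.414 60.537,30.414 60.537,46.199 29.173,46.199" fill="none" stroke="#008000"/>
  <polygon points="27.317,5.970 67.011,5.970 67.011,52.936 27.317,52.936" fill="none" stroke="#008000"/>
</svg>

Machine Y-up, SVG Y-down with viewBox height 204.741, so y_svg = 204.741 − y_machine; X carries over. Every run uses S842, so all elements get stroke `#008000` (cut).

Run 1: The run returns to its start, so emit a `<polygon>` with points (Y-flipped): 29.173,30.414 60.537,30.414 60.537,46.199 29.173,46.199.

Run 2: The run returns to its start, so emit a `<polygon>` with points (Y-flipped): 27.317,5.970 67.011,5.970 67.011,52.936 27.317,52.936.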